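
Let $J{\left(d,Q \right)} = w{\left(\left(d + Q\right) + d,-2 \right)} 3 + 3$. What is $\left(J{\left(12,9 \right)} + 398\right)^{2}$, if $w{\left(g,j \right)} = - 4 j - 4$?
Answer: $170569$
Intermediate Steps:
$w{\left(g,j \right)} = -4 - 4 j$
$J{\left(d,Q \right)} = 15$ ($J{\left(d,Q \right)} = \left(-4 - -8\right) 3 + 3 = \left(-4 + 8\right) 3 + 3 = 4 \cdot 3 + 3 = 12 + 3 = 15$)
$\left(J{\left(12,9 \right)} + 398\right)^{2} = \left(15 + 398\right)^{2} = 413^{2} = 170569$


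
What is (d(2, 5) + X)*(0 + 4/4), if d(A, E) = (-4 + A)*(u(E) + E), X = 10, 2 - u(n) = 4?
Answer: 4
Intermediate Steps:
u(n) = -2 (u(n) = 2 - 1*4 = 2 - 4 = -2)
d(A, E) = (-4 + A)*(-2 + E)
(d(2, 5) + X)*(0 + 4/4) = ((8 - 4*5 - 2*2 + 2*5) + 10)*(0 + 4/4) = ((8 - 20 - 4 + 10) + 10)*(0 + (1/4)*4) = (-6 + 10)*(0 + 1) = 4*1 = 4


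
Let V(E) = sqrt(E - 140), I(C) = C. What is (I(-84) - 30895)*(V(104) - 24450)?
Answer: 757436550 - 185874*I ≈ 7.5744e+8 - 1.8587e+5*I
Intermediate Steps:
V(E) = sqrt(-140 + E)
(I(-84) - 30895)*(V(104) - 24450) = (-84 - 30895)*(sqrt(-140 + 104) - 24450) = -30979*(sqrt(-36) - 24450) = -30979*(6*I - 24450) = -30979*(-24450 + 6*I) = 757436550 - 185874*I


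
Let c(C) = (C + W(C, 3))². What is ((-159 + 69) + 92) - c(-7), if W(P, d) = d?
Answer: -14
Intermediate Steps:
c(C) = (3 + C)² (c(C) = (C + 3)² = (3 + C)²)
((-159 + 69) + 92) - c(-7) = ((-159 + 69) + 92) - (3 - 7)² = (-90 + 92) - 1*(-4)² = 2 - 1*16 = 2 - 16 = -14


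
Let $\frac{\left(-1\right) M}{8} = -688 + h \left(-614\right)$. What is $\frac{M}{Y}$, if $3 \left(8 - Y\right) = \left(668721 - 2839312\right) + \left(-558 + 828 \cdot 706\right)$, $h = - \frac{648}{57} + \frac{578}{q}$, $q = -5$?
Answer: $- \frac{176176992}{150727475} \approx -1.1688$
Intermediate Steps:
$h = - \frac{12062}{95}$ ($h = - \frac{648}{57} + \frac{578}{-5} = \left(-648\right) \frac{1}{57} + 578 \left(- \frac{1}{5}\right) = - \frac{216}{19} - \frac{578}{5} = - \frac{12062}{95} \approx -126.97$)
$M = - \frac{58725664}{95}$ ($M = - 8 \left(-688 - - \frac{7406068}{95}\right) = - 8 \left(-688 + \frac{7406068}{95}\right) = \left(-8\right) \frac{7340708}{95} = - \frac{58725664}{95} \approx -6.1817 \cdot 10^{5}$)
$Y = \frac{1586605}{3}$ ($Y = 8 - \frac{\left(668721 - 2839312\right) + \left(-558 + 828 \cdot 706\right)}{3} = 8 - \frac{-2170591 + \left(-558 + 584568\right)}{3} = 8 - \frac{-2170591 + 584010}{3} = 8 - - \frac{1586581}{3} = 8 + \frac{1586581}{3} = \frac{1586605}{3} \approx 5.2887 \cdot 10^{5}$)
$\frac{M}{Y} = - \frac{58725664}{95 \cdot \frac{1586605}{3}} = \left(- \frac{58725664}{95}\right) \frac{3}{1586605} = - \frac{176176992}{150727475}$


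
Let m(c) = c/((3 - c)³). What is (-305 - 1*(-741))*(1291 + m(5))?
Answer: 1125207/2 ≈ 5.6260e+5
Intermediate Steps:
m(c) = c/(3 - c)³
(-305 - 1*(-741))*(1291 + m(5)) = (-305 - 1*(-741))*(1291 - 1*5/(-3 + 5)³) = (-305 + 741)*(1291 - 1*5/2³) = 436*(1291 - 1*5*⅛) = 436*(1291 - 5/8) = 436*(10323/8) = 1125207/2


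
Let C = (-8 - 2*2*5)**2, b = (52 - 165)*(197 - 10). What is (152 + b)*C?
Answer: -16447536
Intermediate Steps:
b = -21131 (b = -113*187 = -21131)
C = 784 (C = (-8 - 4*5)**2 = (-8 - 20)**2 = (-28)**2 = 784)
(152 + b)*C = (152 - 21131)*784 = -20979*784 = -16447536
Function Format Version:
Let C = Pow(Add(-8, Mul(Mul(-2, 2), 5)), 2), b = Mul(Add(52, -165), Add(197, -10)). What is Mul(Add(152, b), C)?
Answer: -16447536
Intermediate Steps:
b = -21131 (b = Mul(-113, 187) = -21131)
C = 784 (C = Pow(Add(-8, Mul(-4, 5)), 2) = Pow(Add(-8, -20), 2) = Pow(-28, 2) = 784)
Mul(Add(152, b), C) = Mul(Add(152, -21131), 784) = Mul(-20979, 784) = -16447536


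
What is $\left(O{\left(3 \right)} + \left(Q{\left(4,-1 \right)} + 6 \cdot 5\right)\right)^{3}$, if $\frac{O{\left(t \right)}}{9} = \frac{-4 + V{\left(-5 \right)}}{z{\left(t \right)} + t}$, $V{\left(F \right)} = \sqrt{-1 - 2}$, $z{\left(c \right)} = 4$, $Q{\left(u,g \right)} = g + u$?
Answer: $\frac{1038960}{49} + \frac{1024488 i \sqrt{3}}{343} \approx 21203.0 + 5173.4 i$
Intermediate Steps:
$V{\left(F \right)} = i \sqrt{3}$ ($V{\left(F \right)} = \sqrt{-3} = i \sqrt{3}$)
$O{\left(t \right)} = \frac{9 \left(-4 + i \sqrt{3}\right)}{4 + t}$ ($O{\left(t \right)} = 9 \frac{-4 + i \sqrt{3}}{4 + t} = \frac{9 \left(-4 + i \sqrt{3}\right)}{4 + t}$)
$\left(O{\left(3 \right)} + \left(Q{\left(4,-1 \right)} + 6 \cdot 5\right)\right)^{3} = \left(\frac{9 \left(-4 + i \sqrt{3}\right)}{4 + 3} + \left(\left(-1 + 4\right) + 6 \cdot 5\right)\right)^{3} = \left(\frac{9 \left(-4 + i \sqrt{3}\right)}{7} + \left(3 + 30\right)\right)^{3} = \left(9 \cdot \frac{1}{7} \left(-4 + i \sqrt{3}\right) + 33\right)^{3} = \left(\left(- \frac{36}{7} + \frac{9 i \sqrt{3}}{7}\right) + 33\right)^{3} = \left(\frac{195}{7} + \frac{9 i \sqrt{3}}{7}\right)^{3}$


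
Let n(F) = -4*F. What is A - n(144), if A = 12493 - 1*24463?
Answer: -11394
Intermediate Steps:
A = -11970 (A = 12493 - 24463 = -11970)
A - n(144) = -11970 - (-4)*144 = -11970 - 1*(-576) = -11970 + 576 = -11394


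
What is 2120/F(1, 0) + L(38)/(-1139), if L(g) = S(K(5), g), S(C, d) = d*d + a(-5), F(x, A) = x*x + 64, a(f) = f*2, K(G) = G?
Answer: 464294/14807 ≈ 31.356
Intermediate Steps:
a(f) = 2*f
F(x, A) = 64 + x² (F(x, A) = x² + 64 = 64 + x²)
S(C, d) = -10 + d² (S(C, d) = d*d + 2*(-5) = d² - 10 = -10 + d²)
L(g) = -10 + g²
2120/F(1, 0) + L(38)/(-1139) = 2120/(64 + 1²) + (-10 + 38²)/(-1139) = 2120/(64 + 1) + (-10 + 1444)*(-1/1139) = 2120/65 + 1434*(-1/1139) = 2120*(1/65) - 1434/1139 = 424/13 - 1434/1139 = 464294/14807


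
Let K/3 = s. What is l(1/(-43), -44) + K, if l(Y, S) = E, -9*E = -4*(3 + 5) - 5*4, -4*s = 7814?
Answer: -105385/18 ≈ -5854.7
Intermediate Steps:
s = -3907/2 (s = -1/4*7814 = -3907/2 ≈ -1953.5)
K = -11721/2 (K = 3*(-3907/2) = -11721/2 ≈ -5860.5)
E = 52/9 (E = -(-4*(3 + 5) - 5*4)/9 = -(-4*8 - 20)/9 = -(-32 - 20)/9 = -1/9*(-52) = 52/9 ≈ 5.7778)
l(Y, S) = 52/9
l(1/(-43), -44) + K = 52/9 - 11721/2 = -105385/18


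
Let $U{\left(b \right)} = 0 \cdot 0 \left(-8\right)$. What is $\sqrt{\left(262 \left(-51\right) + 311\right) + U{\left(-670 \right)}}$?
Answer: $i \sqrt{13051} \approx 114.24 i$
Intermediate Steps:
$U{\left(b \right)} = 0$ ($U{\left(b \right)} = 0 \left(-8\right) = 0$)
$\sqrt{\left(262 \left(-51\right) + 311\right) + U{\left(-670 \right)}} = \sqrt{\left(262 \left(-51\right) + 311\right) + 0} = \sqrt{\left(-13362 + 311\right) + 0} = \sqrt{-13051 + 0} = \sqrt{-13051} = i \sqrt{13051}$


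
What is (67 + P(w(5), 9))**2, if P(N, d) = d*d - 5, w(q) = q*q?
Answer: 20449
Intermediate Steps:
w(q) = q**2
P(N, d) = -5 + d**2 (P(N, d) = d**2 - 5 = -5 + d**2)
(67 + P(w(5), 9))**2 = (67 + (-5 + 9**2))**2 = (67 + (-5 + 81))**2 = (67 + 76)**2 = 143**2 = 20449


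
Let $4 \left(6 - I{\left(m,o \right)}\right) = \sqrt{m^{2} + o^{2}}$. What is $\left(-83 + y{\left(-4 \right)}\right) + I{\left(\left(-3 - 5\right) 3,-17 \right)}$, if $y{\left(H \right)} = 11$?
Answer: $-66 - \frac{\sqrt{865}}{4} \approx -73.353$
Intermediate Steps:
$I{\left(m,o \right)} = 6 - \frac{\sqrt{m^{2} + o^{2}}}{4}$
$\left(-83 + y{\left(-4 \right)}\right) + I{\left(\left(-3 - 5\right) 3,-17 \right)} = \left(-83 + 11\right) + \left(6 - \frac{\sqrt{\left(\left(-3 - 5\right) 3\right)^{2} + \left(-17\right)^{2}}}{4}\right) = -72 + \left(6 - \frac{\sqrt{\left(\left(-8\right) 3\right)^{2} + 289}}{4}\right) = -72 + \left(6 - \frac{\sqrt{\left(-24\right)^{2} + 289}}{4}\right) = -72 + \left(6 - \frac{\sqrt{576 + 289}}{4}\right) = -72 + \left(6 - \frac{\sqrt{865}}{4}\right) = -66 - \frac{\sqrt{865}}{4}$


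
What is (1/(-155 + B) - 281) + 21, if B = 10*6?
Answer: -24701/95 ≈ -260.01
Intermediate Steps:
B = 60
(1/(-155 + B) - 281) + 21 = (1/(-155 + 60) - 281) + 21 = (1/(-95) - 281) + 21 = (-1/95 - 281) + 21 = -26696/95 + 21 = -24701/95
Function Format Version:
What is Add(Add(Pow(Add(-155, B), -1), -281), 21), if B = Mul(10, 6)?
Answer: Rational(-24701, 95) ≈ -260.01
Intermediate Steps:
B = 60
Add(Add(Pow(Add(-155, B), -1), -281), 21) = Add(Add(Pow(Add(-155, 60), -1), -281), 21) = Add(Add(Pow(-95, -1), -281), 21) = Add(Add(Rational(-1, 95), -281), 21) = Add(Rational(-26696, 95), 21) = Rational(-24701, 95)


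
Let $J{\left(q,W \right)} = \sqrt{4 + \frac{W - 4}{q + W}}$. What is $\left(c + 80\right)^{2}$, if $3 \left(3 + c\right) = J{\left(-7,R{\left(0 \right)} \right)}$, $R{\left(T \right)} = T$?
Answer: $\frac{373559}{63} + \frac{88 \sqrt{14}}{3} \approx 6039.3$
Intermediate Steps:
$J{\left(q,W \right)} = \sqrt{4 + \frac{-4 + W}{W + q}}$
$c = -3 + \frac{4 \sqrt{14}}{21}$ ($c = -3 + \frac{\sqrt{\frac{-4 + 4 \left(-7\right) + 5 \cdot 0}{0 - 7}}}{3} = -3 + \frac{\sqrt{\frac{-4 - 28 + 0}{-7}}}{3} = -3 + \frac{\sqrt{\left(- \frac{1}{7}\right) \left(-32\right)}}{3} = -3 + \frac{\sqrt{\frac{32}{7}}}{3} = -3 + \frac{\frac{4}{7} \sqrt{14}}{3} = -3 + \frac{4 \sqrt{14}}{21} \approx -2.2873$)
$\left(c + 80\right)^{2} = \left(\left(-3 + \frac{4 \sqrt{14}}{21}\right) + 80\right)^{2} = \left(77 + \frac{4 \sqrt{14}}{21}\right)^{2}$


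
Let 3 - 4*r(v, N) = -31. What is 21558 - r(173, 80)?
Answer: 43099/2 ≈ 21550.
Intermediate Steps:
r(v, N) = 17/2 (r(v, N) = 3/4 - 1/4*(-31) = 3/4 + 31/4 = 17/2)
21558 - r(173, 80) = 21558 - 1*17/2 = 21558 - 17/2 = 43099/2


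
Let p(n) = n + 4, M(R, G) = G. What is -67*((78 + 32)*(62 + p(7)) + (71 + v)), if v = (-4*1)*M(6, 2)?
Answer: -542231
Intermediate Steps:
p(n) = 4 + n
v = -8 (v = -4*1*2 = -4*2 = -8)
-67*((78 + 32)*(62 + p(7)) + (71 + v)) = -67*((78 + 32)*(62 + (4 + 7)) + (71 - 8)) = -67*(110*(62 + 11) + 63) = -67*(110*73 + 63) = -67*(8030 + 63) = -67*8093 = -542231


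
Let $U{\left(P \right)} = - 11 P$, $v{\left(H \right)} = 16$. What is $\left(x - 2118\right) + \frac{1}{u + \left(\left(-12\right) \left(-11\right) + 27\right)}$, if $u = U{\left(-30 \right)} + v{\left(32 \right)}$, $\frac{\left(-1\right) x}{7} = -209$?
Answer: $- \frac{330774}{505} \approx -655.0$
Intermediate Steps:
$x = 1463$ ($x = \left(-7\right) \left(-209\right) = 1463$)
$u = 346$ ($u = \left(-11\right) \left(-30\right) + 16 = 330 + 16 = 346$)
$\left(x - 2118\right) + \frac{1}{u + \left(\left(-12\right) \left(-11\right) + 27\right)} = \left(1463 - 2118\right) + \frac{1}{346 + \left(\left(-12\right) \left(-11\right) + 27\right)} = -655 + \frac{1}{346 + \left(132 + 27\right)} = -655 + \frac{1}{346 + 159} = -655 + \frac{1}{505} = - \frac{330774}{505}$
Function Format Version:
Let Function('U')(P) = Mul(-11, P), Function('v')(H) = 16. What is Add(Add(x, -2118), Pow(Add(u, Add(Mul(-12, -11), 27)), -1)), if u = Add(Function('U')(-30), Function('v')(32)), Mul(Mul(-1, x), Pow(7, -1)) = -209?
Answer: Rational(-330774, 505) ≈ -655.00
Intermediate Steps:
x = 1463 (x = Mul(-7, -209) = 1463)
u = 346 (u = Add(Mul(-11, -30), 16) = Add(330, 16) = 346)
Add(Add(x, -2118), Pow(Add(u, Add(Mul(-12, -11), 27)), -1)) = Add(Add(1463, -2118), Pow(Add(346, Add(Mul(-12, -11), 27)), -1)) = Add(-655, Pow(Add(346, Add(132, 27)), -1)) = Add(-655, Pow(Add(346, 159), -1)) = Add(-655, Pow(505, -1)) = Add(-655, Rational(1, 505)) = Rational(-330774, 505)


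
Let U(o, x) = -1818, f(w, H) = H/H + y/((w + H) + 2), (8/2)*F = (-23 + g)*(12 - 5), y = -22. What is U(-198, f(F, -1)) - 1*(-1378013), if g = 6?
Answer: 1376195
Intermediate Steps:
F = -119/4 (F = ((-23 + 6)*(12 - 5))/4 = (-17*7)/4 = (¼)*(-119) = -119/4 ≈ -29.750)
f(w, H) = 1 - 22/(2 + H + w) (f(w, H) = H/H - 22/((w + H) + 2) = 1 - 22/((H + w) + 2) = 1 - 22/(2 + H + w))
U(-198, f(F, -1)) - 1*(-1378013) = -1818 - 1*(-1378013) = -1818 + 1378013 = 1376195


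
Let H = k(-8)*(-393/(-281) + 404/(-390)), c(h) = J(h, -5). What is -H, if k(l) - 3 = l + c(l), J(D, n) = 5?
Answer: 0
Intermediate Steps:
c(h) = 5
k(l) = 8 + l (k(l) = 3 + (l + 5) = 3 + (5 + l) = 8 + l)
H = 0 (H = (8 - 8)*(-393/(-281) + 404/(-390)) = 0*(-393*(-1/281) + 404*(-1/390)) = 0*(393/281 - 202/195) = 0*(19873/54795) = 0)
-H = -1*0 = 0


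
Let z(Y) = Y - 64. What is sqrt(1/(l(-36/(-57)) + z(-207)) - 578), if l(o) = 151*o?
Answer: I*sqrt(6436422285)/3337 ≈ 24.042*I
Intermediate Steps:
z(Y) = -64 + Y
sqrt(1/(l(-36/(-57)) + z(-207)) - 578) = sqrt(1/(151*(-36/(-57)) + (-64 - 207)) - 578) = sqrt(1/(151*(-36*(-1/57)) - 271) - 578) = sqrt(1/(151*(12/19) - 271) - 578) = sqrt(1/(1812/19 - 271) - 578) = sqrt(1/(-3337/19) - 578) = sqrt(-19/3337 - 578) = sqrt(-1928805/3337) = I*sqrt(6436422285)/3337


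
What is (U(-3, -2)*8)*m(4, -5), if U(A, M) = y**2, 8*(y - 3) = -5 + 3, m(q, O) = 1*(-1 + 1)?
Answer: 0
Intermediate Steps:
m(q, O) = 0 (m(q, O) = 1*0 = 0)
y = 11/4 (y = 3 + (-5 + 3)/8 = 3 + (1/8)*(-2) = 3 - 1/4 = 11/4 ≈ 2.7500)
U(A, M) = 121/16 (U(A, M) = (11/4)**2 = 121/16)
(U(-3, -2)*8)*m(4, -5) = ((121/16)*8)*0 = (121/2)*0 = 0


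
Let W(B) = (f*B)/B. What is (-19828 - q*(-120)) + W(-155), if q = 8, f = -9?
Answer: -18877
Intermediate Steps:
W(B) = -9 (W(B) = (-9*B)/B = -9)
(-19828 - q*(-120)) + W(-155) = (-19828 - 8*(-120)) - 9 = (-19828 - 1*(-960)) - 9 = (-19828 + 960) - 9 = -18868 - 9 = -18877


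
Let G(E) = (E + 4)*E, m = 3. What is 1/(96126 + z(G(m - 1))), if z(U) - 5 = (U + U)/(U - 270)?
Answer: 43/4133629 ≈ 1.0402e-5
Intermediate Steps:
G(E) = E*(4 + E) (G(E) = (4 + E)*E = E*(4 + E))
z(U) = 5 + 2*U/(-270 + U) (z(U) = 5 + (U + U)/(U - 270) = 5 + (2*U)/(-270 + U) = 5 + 2*U/(-270 + U))
1/(96126 + z(G(m - 1))) = 1/(96126 + (-1350 + 7*((3 - 1)*(4 + (3 - 1))))/(-270 + (3 - 1)*(4 + (3 - 1)))) = 1/(96126 + (-1350 + 7*(2*(4 + 2)))/(-270 + 2*(4 + 2))) = 1/(96126 + (-1350 + 7*(2*6))/(-270 + 2*6)) = 1/(96126 + (-1350 + 7*12)/(-270 + 12)) = 1/(96126 + (-1350 + 84)/(-258)) = 1/(96126 - 1/258*(-1266)) = 1/(96126 + 211/43) = 1/(4133629/43) = 43/4133629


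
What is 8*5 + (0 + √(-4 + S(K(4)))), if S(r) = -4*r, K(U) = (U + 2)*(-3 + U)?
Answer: 40 + 2*I*√7 ≈ 40.0 + 5.2915*I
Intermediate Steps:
K(U) = (-3 + U)*(2 + U) (K(U) = (2 + U)*(-3 + U) = (-3 + U)*(2 + U))
8*5 + (0 + √(-4 + S(K(4)))) = 8*5 + (0 + √(-4 - 4*(-6 + 4² - 1*4))) = 40 + (0 + √(-4 - 4*(-6 + 16 - 4))) = 40 + (0 + √(-4 - 4*6)) = 40 + (0 + √(-4 - 24)) = 40 + (0 + √(-28)) = 40 + (0 + 2*I*√7) = 40 + 2*I*√7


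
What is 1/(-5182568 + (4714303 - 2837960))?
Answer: -1/3306225 ≈ -3.0246e-7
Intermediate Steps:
1/(-5182568 + (4714303 - 2837960)) = 1/(-5182568 + 1876343) = 1/(-3306225) = -1/3306225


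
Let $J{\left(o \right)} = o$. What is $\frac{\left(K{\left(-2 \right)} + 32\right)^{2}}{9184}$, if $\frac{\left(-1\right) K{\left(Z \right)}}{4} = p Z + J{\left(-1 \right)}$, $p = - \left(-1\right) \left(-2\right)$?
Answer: $\frac{25}{574} \approx 0.043554$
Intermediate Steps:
$p = -2$ ($p = \left(-1\right) 2 = -2$)
$K{\left(Z \right)} = 4 + 8 Z$ ($K{\left(Z \right)} = - 4 \left(- 2 Z - 1\right) = - 4 \left(-1 - 2 Z\right) = 4 + 8 Z$)
$\frac{\left(K{\left(-2 \right)} + 32\right)^{2}}{9184} = \frac{\left(\left(4 + 8 \left(-2\right)\right) + 32\right)^{2}}{9184} = \left(\left(4 - 16\right) + 32\right)^{2} \cdot \frac{1}{9184} = \left(-12 + 32\right)^{2} \cdot \frac{1}{9184} = 20^{2} \cdot \frac{1}{9184} = 400 \cdot \frac{1}{9184} = \frac{25}{574}$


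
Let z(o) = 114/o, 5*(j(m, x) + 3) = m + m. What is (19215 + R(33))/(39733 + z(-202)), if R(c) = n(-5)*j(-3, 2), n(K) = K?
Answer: 485709/1003244 ≈ 0.48414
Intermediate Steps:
j(m, x) = -3 + 2*m/5 (j(m, x) = -3 + (m + m)/5 = -3 + (2*m)/5 = -3 + 2*m/5)
R(c) = 21 (R(c) = -5*(-3 + (⅖)*(-3)) = -5*(-3 - 6/5) = -5*(-21/5) = 21)
(19215 + R(33))/(39733 + z(-202)) = (19215 + 21)/(39733 + 114/(-202)) = 19236/(39733 + 114*(-1/202)) = 19236/(39733 - 57/101) = 19236/(4012976/101) = 19236*(101/4012976) = 485709/1003244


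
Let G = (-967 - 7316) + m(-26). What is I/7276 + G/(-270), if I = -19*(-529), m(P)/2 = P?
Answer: 6335923/196452 ≈ 32.252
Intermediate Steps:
m(P) = 2*P
I = 10051
G = -8335 (G = (-967 - 7316) + 2*(-26) = -8283 - 52 = -8335)
I/7276 + G/(-270) = 10051/7276 - 8335/(-270) = 10051*(1/7276) - 8335*(-1/270) = 10051/7276 + 1667/54 = 6335923/196452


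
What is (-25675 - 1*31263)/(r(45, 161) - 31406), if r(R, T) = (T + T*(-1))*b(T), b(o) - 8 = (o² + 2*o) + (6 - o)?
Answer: 28469/15703 ≈ 1.8130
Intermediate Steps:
b(o) = 14 + o + o² (b(o) = 8 + ((o² + 2*o) + (6 - o)) = 8 + (6 + o + o²) = 14 + o + o²)
r(R, T) = 0 (r(R, T) = (T + T*(-1))*(14 + T + T²) = (T - T)*(14 + T + T²) = 0*(14 + T + T²) = 0)
(-25675 - 1*31263)/(r(45, 161) - 31406) = (-25675 - 1*31263)/(0 - 31406) = (-25675 - 31263)/(-31406) = -56938*(-1/31406) = 28469/15703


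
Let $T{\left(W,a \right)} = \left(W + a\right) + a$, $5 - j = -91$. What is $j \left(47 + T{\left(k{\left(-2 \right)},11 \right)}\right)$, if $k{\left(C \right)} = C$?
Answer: $6432$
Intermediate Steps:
$j = 96$ ($j = 5 - -91 = 5 + 91 = 96$)
$T{\left(W,a \right)} = W + 2 a$
$j \left(47 + T{\left(k{\left(-2 \right)},11 \right)}\right) = 96 \left(47 + \left(-2 + 2 \cdot 11\right)\right) = 96 \left(47 + \left(-2 + 22\right)\right) = 96 \left(47 + 20\right) = 96 \cdot 67 = 6432$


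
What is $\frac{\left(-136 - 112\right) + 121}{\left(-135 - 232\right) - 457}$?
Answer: $\frac{127}{824} \approx 0.15413$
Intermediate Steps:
$\frac{\left(-136 - 112\right) + 121}{\left(-135 - 232\right) - 457} = \frac{-248 + 121}{-367 - 457} = - \frac{127}{-824} = \left(-127\right) \left(- \frac{1}{824}\right) = \frac{127}{824}$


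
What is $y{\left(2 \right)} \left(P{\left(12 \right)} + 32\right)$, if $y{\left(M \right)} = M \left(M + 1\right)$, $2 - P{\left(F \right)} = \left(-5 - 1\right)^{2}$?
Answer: $-12$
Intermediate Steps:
$P{\left(F \right)} = -34$ ($P{\left(F \right)} = 2 - \left(-5 - 1\right)^{2} = 2 - \left(-6\right)^{2} = 2 - 36 = -34$)
$y{\left(M \right)} = M \left(1 + M\right)$
$y{\left(2 \right)} \left(P{\left(12 \right)} + 32\right) = 2 \left(1 + 2\right) \left(-34 + 32\right) = 2 \cdot 3 \left(-2\right) = 6 \left(-2\right) = -12$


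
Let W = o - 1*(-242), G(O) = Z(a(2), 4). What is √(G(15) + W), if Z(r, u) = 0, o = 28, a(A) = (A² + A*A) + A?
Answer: 3*√30 ≈ 16.432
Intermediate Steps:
a(A) = A + 2*A² (a(A) = (A² + A²) + A = 2*A² + A = A + 2*A²)
G(O) = 0
W = 270 (W = 28 - 1*(-242) = 28 + 242 = 270)
√(G(15) + W) = √(0 + 270) = √270 = 3*√30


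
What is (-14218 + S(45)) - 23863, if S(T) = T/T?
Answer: -38080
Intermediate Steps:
S(T) = 1
(-14218 + S(45)) - 23863 = (-14218 + 1) - 23863 = -14217 - 23863 = -38080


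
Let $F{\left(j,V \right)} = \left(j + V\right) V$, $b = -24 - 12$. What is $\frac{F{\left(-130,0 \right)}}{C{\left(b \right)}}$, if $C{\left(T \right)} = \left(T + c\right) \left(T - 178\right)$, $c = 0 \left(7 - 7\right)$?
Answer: $0$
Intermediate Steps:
$b = -36$ ($b = -24 - 12 = -36$)
$c = 0$ ($c = 0 \cdot 0 = 0$)
$F{\left(j,V \right)} = V \left(V + j\right)$ ($F{\left(j,V \right)} = \left(V + j\right) V = V \left(V + j\right)$)
$C{\left(T \right)} = T \left(-178 + T\right)$ ($C{\left(T \right)} = \left(T + 0\right) \left(T - 178\right) = T \left(-178 + T\right)$)
$\frac{F{\left(-130,0 \right)}}{C{\left(b \right)}} = \frac{0 \left(0 - 130\right)}{\left(-36\right) \left(-178 - 36\right)} = \frac{0 \left(-130\right)}{\left(-36\right) \left(-214\right)} = \frac{0}{7704} = 0 \cdot \frac{1}{7704} = 0$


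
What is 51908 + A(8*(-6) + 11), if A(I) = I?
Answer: 51871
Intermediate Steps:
51908 + A(8*(-6) + 11) = 51908 + (8*(-6) + 11) = 51908 + (-48 + 11) = 51908 - 37 = 51871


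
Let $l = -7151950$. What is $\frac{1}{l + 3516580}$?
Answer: $- \frac{1}{3635370} \approx -2.7508 \cdot 10^{-7}$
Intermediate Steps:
$\frac{1}{l + 3516580} = \frac{1}{-7151950 + 3516580} = \frac{1}{-3635370} = - \frac{1}{3635370}$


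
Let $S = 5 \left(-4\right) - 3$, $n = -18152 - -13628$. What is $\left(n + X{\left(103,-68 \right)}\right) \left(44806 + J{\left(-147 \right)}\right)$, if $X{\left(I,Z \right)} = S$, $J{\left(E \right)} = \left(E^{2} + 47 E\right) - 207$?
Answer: $-269632553$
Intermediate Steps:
$J{\left(E \right)} = -207 + E^{2} + 47 E$
$n = -4524$ ($n = -18152 + 13628 = -4524$)
$S = -23$ ($S = -20 - 3 = -23$)
$X{\left(I,Z \right)} = -23$
$\left(n + X{\left(103,-68 \right)}\right) \left(44806 + J{\left(-147 \right)}\right) = \left(-4524 - 23\right) \left(44806 + \left(-207 + \left(-147\right)^{2} + 47 \left(-147\right)\right)\right) = - 4547 \left(44806 - -14493\right) = - 4547 \left(44806 + 14493\right) = \left(-4547\right) 59299 = -269632553$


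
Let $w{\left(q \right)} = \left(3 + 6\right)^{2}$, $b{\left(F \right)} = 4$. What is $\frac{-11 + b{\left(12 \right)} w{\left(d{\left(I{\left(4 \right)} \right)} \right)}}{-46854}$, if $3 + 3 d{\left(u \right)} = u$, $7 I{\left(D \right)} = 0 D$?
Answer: $- \frac{313}{46854} \approx -0.0066803$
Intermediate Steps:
$I{\left(D \right)} = 0$ ($I{\left(D \right)} = \frac{0 D}{7} = \frac{1}{7} \cdot 0 = 0$)
$d{\left(u \right)} = -1 + \frac{u}{3}$
$w{\left(q \right)} = 81$ ($w{\left(q \right)} = 9^{2} = 81$)
$\frac{-11 + b{\left(12 \right)} w{\left(d{\left(I{\left(4 \right)} \right)} \right)}}{-46854} = \frac{-11 + 4 \cdot 81}{-46854} = \left(-11 + 324\right) \left(- \frac{1}{46854}\right) = 313 \left(- \frac{1}{46854}\right) = - \frac{313}{46854}$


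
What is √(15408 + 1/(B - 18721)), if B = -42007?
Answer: √14205752203186/30364 ≈ 124.13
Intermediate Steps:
√(15408 + 1/(B - 18721)) = √(15408 + 1/(-42007 - 18721)) = √(15408 + 1/(-60728)) = √(15408 - 1/60728) = √(935697023/60728) = √14205752203186/30364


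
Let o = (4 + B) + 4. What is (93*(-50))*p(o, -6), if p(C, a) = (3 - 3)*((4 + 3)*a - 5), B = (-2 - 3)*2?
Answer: 0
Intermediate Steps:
B = -10 (B = -5*2 = -10)
o = -2 (o = (4 - 10) + 4 = -6 + 4 = -2)
p(C, a) = 0 (p(C, a) = 0*(7*a - 5) = 0*(-5 + 7*a) = 0)
(93*(-50))*p(o, -6) = (93*(-50))*0 = -4650*0 = 0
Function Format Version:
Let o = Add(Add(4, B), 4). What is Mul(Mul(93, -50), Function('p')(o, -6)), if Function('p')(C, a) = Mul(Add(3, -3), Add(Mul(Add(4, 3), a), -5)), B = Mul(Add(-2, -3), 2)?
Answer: 0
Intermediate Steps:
B = -10 (B = Mul(-5, 2) = -10)
o = -2 (o = Add(Add(4, -10), 4) = Add(-6, 4) = -2)
Function('p')(C, a) = 0 (Function('p')(C, a) = Mul(0, Add(Mul(7, a), -5)) = Mul(0, Add(-5, Mul(7, a))) = 0)
Mul(Mul(93, -50), Function('p')(o, -6)) = Mul(Mul(93, -50), 0) = Mul(-4650, 0) = 0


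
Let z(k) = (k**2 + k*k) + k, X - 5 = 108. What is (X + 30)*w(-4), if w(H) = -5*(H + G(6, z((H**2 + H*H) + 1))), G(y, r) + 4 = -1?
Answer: 6435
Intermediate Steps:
X = 113 (X = 5 + 108 = 113)
z(k) = k + 2*k**2 (z(k) = (k**2 + k**2) + k = 2*k**2 + k = k + 2*k**2)
G(y, r) = -5 (G(y, r) = -4 - 1 = -5)
w(H) = 25 - 5*H (w(H) = -5*(H - 5) = -5*(-5 + H) = 25 - 5*H)
(X + 30)*w(-4) = (113 + 30)*(25 - 5*(-4)) = 143*(25 + 20) = 143*45 = 6435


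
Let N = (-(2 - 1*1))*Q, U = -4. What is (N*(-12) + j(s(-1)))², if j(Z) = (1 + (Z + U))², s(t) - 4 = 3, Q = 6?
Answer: 7744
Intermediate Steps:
s(t) = 7 (s(t) = 4 + 3 = 7)
N = -6 (N = -(2 - 1*1)*6 = -(2 - 1)*6 = -1*1*6 = -1*6 = -6)
j(Z) = (-3 + Z)² (j(Z) = (1 + (Z - 4))² = (1 + (-4 + Z))² = (-3 + Z)²)
(N*(-12) + j(s(-1)))² = (-6*(-12) + (-3 + 7)²)² = (72 + 4²)² = (72 + 16)² = 88² = 7744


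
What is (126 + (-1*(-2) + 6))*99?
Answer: 13266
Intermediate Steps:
(126 + (-1*(-2) + 6))*99 = (126 + (2 + 6))*99 = (126 + 8)*99 = 134*99 = 13266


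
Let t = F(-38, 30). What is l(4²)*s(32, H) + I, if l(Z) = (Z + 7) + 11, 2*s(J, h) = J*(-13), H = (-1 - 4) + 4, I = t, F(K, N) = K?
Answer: -7110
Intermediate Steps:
t = -38
I = -38
H = -1 (H = -5 + 4 = -1)
s(J, h) = -13*J/2 (s(J, h) = (J*(-13))/2 = (-13*J)/2 = -13*J/2)
l(Z) = 18 + Z (l(Z) = (7 + Z) + 11 = 18 + Z)
l(4²)*s(32, H) + I = (18 + 4²)*(-13/2*32) - 38 = (18 + 16)*(-208) - 38 = 34*(-208) - 38 = -7072 - 38 = -7110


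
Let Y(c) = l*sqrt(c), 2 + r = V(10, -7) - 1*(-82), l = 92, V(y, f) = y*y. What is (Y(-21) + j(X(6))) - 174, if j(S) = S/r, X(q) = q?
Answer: -5219/30 + 92*I*sqrt(21) ≈ -173.97 + 421.6*I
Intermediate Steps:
V(y, f) = y**2
r = 180 (r = -2 + (10**2 - 1*(-82)) = -2 + (100 + 82) = -2 + 182 = 180)
j(S) = S/180
Y(c) = 92*sqrt(c)
(Y(-21) + j(X(6))) - 174 = (92*sqrt(-21) + (1/180)*6) - 174 = (92*(I*sqrt(21)) + 1/30) - 174 = (92*I*sqrt(21) + 1/30) - 174 = (1/30 + 92*I*sqrt(21)) - 174 = -5219/30 + 92*I*sqrt(21)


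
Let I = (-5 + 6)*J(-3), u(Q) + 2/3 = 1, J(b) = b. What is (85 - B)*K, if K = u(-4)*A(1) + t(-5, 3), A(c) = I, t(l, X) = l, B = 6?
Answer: -474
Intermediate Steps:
u(Q) = ⅓ (u(Q) = -⅔ + 1 = ⅓)
I = -3 (I = (-5 + 6)*(-3) = 1*(-3) = -3)
A(c) = -3
K = -6 (K = (⅓)*(-3) - 5 = -1 - 5 = -6)
(85 - B)*K = (85 - 1*6)*(-6) = (85 - 6)*(-6) = 79*(-6) = -474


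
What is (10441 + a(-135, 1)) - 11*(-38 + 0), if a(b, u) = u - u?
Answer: 10859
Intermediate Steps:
a(b, u) = 0
(10441 + a(-135, 1)) - 11*(-38 + 0) = (10441 + 0) - 11*(-38 + 0) = 10441 - 11*(-38) = 10441 + 418 = 10859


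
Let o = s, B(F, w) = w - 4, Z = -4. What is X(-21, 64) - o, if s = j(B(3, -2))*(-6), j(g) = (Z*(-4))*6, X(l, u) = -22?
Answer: 554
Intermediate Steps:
B(F, w) = -4 + w
j(g) = 96 (j(g) = -4*(-4)*6 = 16*6 = 96)
s = -576 (s = 96*(-6) = -576)
o = -576
X(-21, 64) - o = -22 - 1*(-576) = -22 + 576 = 554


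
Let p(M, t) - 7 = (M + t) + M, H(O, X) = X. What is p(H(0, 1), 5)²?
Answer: 196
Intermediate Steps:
p(M, t) = 7 + t + 2*M (p(M, t) = 7 + ((M + t) + M) = 7 + (t + 2*M) = 7 + t + 2*M)
p(H(0, 1), 5)² = (7 + 5 + 2*1)² = (7 + 5 + 2)² = 14² = 196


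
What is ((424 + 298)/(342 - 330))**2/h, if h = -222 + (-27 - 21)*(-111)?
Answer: 130321/183816 ≈ 0.70897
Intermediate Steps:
h = 5106 (h = -222 - 48*(-111) = -222 + 5328 = 5106)
((424 + 298)/(342 - 330))**2/h = ((424 + 298)/(342 - 330))**2/5106 = (722/12)**2*(1/5106) = (722*(1/12))**2*(1/5106) = (361/6)**2*(1/5106) = (130321/36)*(1/5106) = 130321/183816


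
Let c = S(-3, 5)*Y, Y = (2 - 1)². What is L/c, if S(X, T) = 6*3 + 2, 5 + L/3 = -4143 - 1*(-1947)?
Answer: -6603/20 ≈ -330.15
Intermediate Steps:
L = -6603 (L = -15 + 3*(-4143 - 1*(-1947)) = -15 + 3*(-4143 + 1947) = -15 + 3*(-2196) = -15 - 6588 = -6603)
S(X, T) = 20 (S(X, T) = 18 + 2 = 20)
Y = 1 (Y = 1² = 1)
c = 20 (c = 20*1 = 20)
L/c = -6603/20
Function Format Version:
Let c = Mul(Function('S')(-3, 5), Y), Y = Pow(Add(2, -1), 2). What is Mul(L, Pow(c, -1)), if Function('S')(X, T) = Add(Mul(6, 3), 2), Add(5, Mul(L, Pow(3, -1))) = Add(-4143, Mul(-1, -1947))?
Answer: Rational(-6603, 20) ≈ -330.15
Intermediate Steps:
L = -6603 (L = Add(-15, Mul(3, Add(-4143, Mul(-1, -1947)))) = Add(-15, Mul(3, Add(-4143, 1947))) = Add(-15, Mul(3, -2196)) = Add(-15, -6588) = -6603)
Function('S')(X, T) = 20 (Function('S')(X, T) = Add(18, 2) = 20)
Y = 1 (Y = Pow(1, 2) = 1)
c = 20 (c = Mul(20, 1) = 20)
Mul(L, Pow(c, -1)) = Mul(-6603, Pow(20, -1)) = Mul(-6603, Rational(1, 20)) = Rational(-6603, 20)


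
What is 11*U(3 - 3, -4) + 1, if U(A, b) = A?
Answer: 1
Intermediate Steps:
11*U(3 - 3, -4) + 1 = 11*(3 - 3) + 1 = 11*0 + 1 = 0 + 1 = 1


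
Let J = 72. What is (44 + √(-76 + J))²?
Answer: 1932 + 176*I ≈ 1932.0 + 176.0*I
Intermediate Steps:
(44 + √(-76 + J))² = (44 + √(-76 + 72))² = (44 + √(-4))² = (44 + 2*I)²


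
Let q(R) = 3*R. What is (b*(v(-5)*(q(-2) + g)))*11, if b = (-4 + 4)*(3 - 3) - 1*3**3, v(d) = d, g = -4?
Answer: -14850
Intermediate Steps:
b = -27 (b = 0*0 - 1*27 = 0 - 27 = -27)
(b*(v(-5)*(q(-2) + g)))*11 = -(-135)*(3*(-2) - 4)*11 = -(-135)*(-6 - 4)*11 = -(-135)*(-10)*11 = -27*50*11 = -1350*11 = -14850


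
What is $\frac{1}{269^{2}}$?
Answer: $\frac{1}{72361} \approx 1.382 \cdot 10^{-5}$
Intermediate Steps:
$\frac{1}{269^{2}} = \frac{1}{72361}$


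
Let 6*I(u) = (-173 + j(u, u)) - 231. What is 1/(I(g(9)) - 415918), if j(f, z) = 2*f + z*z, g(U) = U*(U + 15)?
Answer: -3/1224412 ≈ -2.4502e-6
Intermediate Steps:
g(U) = U*(15 + U)
j(f, z) = z² + 2*f (j(f, z) = 2*f + z² = z² + 2*f)
I(u) = -202/3 + u/3 + u²/6 (I(u) = ((-173 + (u² + 2*u)) - 231)/6 = ((-173 + u² + 2*u) - 231)/6 = (-404 + u² + 2*u)/6 = -202/3 + u/3 + u²/6)
1/(I(g(9)) - 415918) = 1/((-202/3 + (9*(15 + 9))/3 + (9*(15 + 9))²/6) - 415918) = 1/((-202/3 + (9*24)/3 + (9*24)²/6) - 415918) = 1/((-202/3 + (⅓)*216 + (⅙)*216²) - 415918) = 1/((-202/3 + 72 + (⅙)*46656) - 415918) = 1/((-202/3 + 72 + 7776) - 415918) = 1/(23342/3 - 415918) = 1/(-1224412/3) = -3/1224412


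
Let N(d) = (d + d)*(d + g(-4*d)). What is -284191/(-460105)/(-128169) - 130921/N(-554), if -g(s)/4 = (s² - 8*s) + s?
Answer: -2777269086942557/255886547949002289960 ≈ -1.0854e-5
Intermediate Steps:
g(s) = -4*s² + 28*s (g(s) = -4*((s² - 8*s) + s) = -4*(s² - 7*s) = -4*s² + 28*s)
N(d) = 2*d*(d - 16*d*(7 + 4*d)) (N(d) = (d + d)*(d + 4*(-4*d)*(7 - (-4)*d)) = (2*d)*(d + 4*(-4*d)*(7 + 4*d)) = (2*d)*(d - 16*d*(7 + 4*d)) = 2*d*(d - 16*d*(7 + 4*d)))
-284191/(-460105)/(-128169) - 130921/N(-554) = -284191/(-460105)/(-128169) - 130921*1/(306916*(-222 - 128*(-554))) = -284191*(-1/460105)*(-1/128169) - 130921*1/(306916*(-222 + 70912)) = (284191/460105)*(-1/128169) - 130921/(306916*70690) = -284191/58971197745 - 130921/21695892040 = -2777269086942557/255886547949002289960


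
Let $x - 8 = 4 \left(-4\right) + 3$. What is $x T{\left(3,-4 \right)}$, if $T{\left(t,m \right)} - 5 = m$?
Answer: $-5$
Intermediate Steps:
$T{\left(t,m \right)} = 5 + m$
$x = -5$ ($x = 8 + \left(4 \left(-4\right) + 3\right) = 8 + \left(-16 + 3\right) = 8 - 13 = -5$)
$x T{\left(3,-4 \right)} = - 5 \left(5 - 4\right) = \left(-5\right) 1 = -5$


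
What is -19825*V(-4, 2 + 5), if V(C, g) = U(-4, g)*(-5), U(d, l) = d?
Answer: -396500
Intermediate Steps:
V(C, g) = 20 (V(C, g) = -4*(-5) = 20)
-19825*V(-4, 2 + 5) = -19825*20 = -396500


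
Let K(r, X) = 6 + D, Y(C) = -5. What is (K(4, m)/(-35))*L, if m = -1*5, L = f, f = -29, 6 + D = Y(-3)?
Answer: -29/7 ≈ -4.1429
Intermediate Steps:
D = -11 (D = -6 - 5 = -11)
L = -29
m = -5
K(r, X) = -5 (K(r, X) = 6 - 11 = -5)
(K(4, m)/(-35))*L = -5/(-35)*(-29) = -5*(-1/35)*(-29) = (⅐)*(-29) = -29/7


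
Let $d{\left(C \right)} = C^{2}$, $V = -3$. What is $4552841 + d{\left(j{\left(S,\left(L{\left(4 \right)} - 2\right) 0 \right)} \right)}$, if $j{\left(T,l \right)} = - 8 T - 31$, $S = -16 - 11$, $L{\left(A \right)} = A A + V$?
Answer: $4587066$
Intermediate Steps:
$L{\left(A \right)} = -3 + A^{2}$ ($L{\left(A \right)} = A A - 3 = A^{2} - 3 = -3 + A^{2}$)
$S = -27$ ($S = -16 - 11 = -27$)
$j{\left(T,l \right)} = -31 - 8 T$
$4552841 + d{\left(j{\left(S,\left(L{\left(4 \right)} - 2\right) 0 \right)} \right)} = 4552841 + \left(-31 - -216\right)^{2} = 4552841 + \left(-31 + 216\right)^{2} = 4552841 + 185^{2} = 4552841 + 34225 = 4587066$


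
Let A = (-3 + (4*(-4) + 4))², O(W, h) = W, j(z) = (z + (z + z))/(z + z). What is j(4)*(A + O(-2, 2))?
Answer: 669/2 ≈ 334.50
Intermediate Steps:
j(z) = 3/2 (j(z) = (z + 2*z)/((2*z)) = (3*z)*(1/(2*z)) = 3/2)
A = 225 (A = (-3 + (-16 + 4))² = (-3 - 12)² = (-15)² = 225)
j(4)*(A + O(-2, 2)) = 3*(225 - 2)/2 = (3/2)*223 = 669/2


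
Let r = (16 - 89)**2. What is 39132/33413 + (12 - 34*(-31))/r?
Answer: 244152686/178057877 ≈ 1.3712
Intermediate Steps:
r = 5329 (r = (-73)**2 = 5329)
39132/33413 + (12 - 34*(-31))/r = 39132/33413 + (12 - 34*(-31))/5329 = 39132*(1/33413) + (12 + 1054)*(1/5329) = 39132/33413 + 1066*(1/5329) = 39132/33413 + 1066/5329 = 244152686/178057877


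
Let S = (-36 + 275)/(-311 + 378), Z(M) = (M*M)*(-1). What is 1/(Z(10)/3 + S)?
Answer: -201/5983 ≈ -0.033595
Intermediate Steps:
Z(M) = -M**2 (Z(M) = M**2*(-1) = -M**2)
S = 239/67 ≈ 3.5672
1/(Z(10)/3 + S) = 1/(-1*10**2/3 + 239/67) = 1/(-1*100*(1/3) + 239/67) = 1/(-100*1/3 + 239/67) = 1/(-100/3 + 239/67) = 1/(-5983/201) = -201/5983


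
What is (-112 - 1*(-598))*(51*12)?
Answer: 297432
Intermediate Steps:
(-112 - 1*(-598))*(51*12) = (-112 + 598)*612 = 486*612 = 297432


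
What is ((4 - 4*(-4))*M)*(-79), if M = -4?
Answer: 6320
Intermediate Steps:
((4 - 4*(-4))*M)*(-79) = ((4 - 4*(-4))*(-4))*(-79) = ((4 + 16)*(-4))*(-79) = (20*(-4))*(-79) = -80*(-79) = 6320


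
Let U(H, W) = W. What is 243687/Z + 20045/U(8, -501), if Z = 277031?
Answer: -5430999208/138792531 ≈ -39.130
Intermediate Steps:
243687/Z + 20045/U(8, -501) = 243687/277031 + 20045/(-501) = 243687*(1/277031) + 20045*(-1/501) = 243687/277031 - 20045/501 = -5430999208/138792531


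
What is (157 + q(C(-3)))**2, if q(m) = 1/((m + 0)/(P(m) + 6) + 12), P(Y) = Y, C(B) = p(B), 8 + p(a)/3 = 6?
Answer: 24649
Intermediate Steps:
p(a) = -6 (p(a) = -24 + 3*6 = -24 + 18 = -6)
C(B) = -6
q(m) = 1/(12 + m/(6 + m)) (q(m) = 1/((m + 0)/(m + 6) + 12) = 1/(m/(6 + m) + 12) = 1/(12 + m/(6 + m)))
(157 + q(C(-3)))**2 = (157 + (6 - 6)/(72 + 13*(-6)))**2 = (157 + 0/(72 - 78))**2 = (157 + 0/(-6))**2 = (157 - 1/6*0)**2 = (157 + 0)**2 = 157**2 = 24649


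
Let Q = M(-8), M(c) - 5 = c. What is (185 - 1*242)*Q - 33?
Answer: 138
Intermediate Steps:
M(c) = 5 + c
Q = -3 (Q = 5 - 8 = -3)
(185 - 1*242)*Q - 33 = (185 - 1*242)*(-3) - 33 = (185 - 242)*(-3) - 33 = -57*(-3) - 33 = 171 - 33 = 138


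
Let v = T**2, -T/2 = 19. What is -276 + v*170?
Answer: 245204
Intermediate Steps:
T = -38 (T = -2*19 = -38)
v = 1444 (v = (-38)**2 = 1444)
-276 + v*170 = -276 + 1444*170 = -276 + 245480 = 245204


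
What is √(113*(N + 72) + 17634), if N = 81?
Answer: √34923 ≈ 186.88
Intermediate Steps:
√(113*(N + 72) + 17634) = √(113*(81 + 72) + 17634) = √(113*153 + 17634) = √(17289 + 17634) = √34923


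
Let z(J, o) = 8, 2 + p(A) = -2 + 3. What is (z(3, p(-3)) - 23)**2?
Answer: 225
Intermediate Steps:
p(A) = -1 (p(A) = -2 + (-2 + 3) = -2 + 1 = -1)
(z(3, p(-3)) - 23)**2 = (8 - 23)**2 = (-15)**2 = 225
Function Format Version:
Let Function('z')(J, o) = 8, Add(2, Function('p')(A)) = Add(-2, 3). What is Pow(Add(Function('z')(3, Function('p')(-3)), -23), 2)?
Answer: 225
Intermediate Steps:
Function('p')(A) = -1 (Function('p')(A) = Add(-2, Add(-2, 3)) = Add(-2, 1) = -1)
Pow(Add(Function('z')(3, Function('p')(-3)), -23), 2) = Pow(Add(8, -23), 2) = Pow(-15, 2) = 225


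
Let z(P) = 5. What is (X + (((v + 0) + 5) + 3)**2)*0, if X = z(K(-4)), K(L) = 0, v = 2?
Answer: 0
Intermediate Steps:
X = 5
(X + (((v + 0) + 5) + 3)**2)*0 = (5 + (((2 + 0) + 5) + 3)**2)*0 = (5 + ((2 + 5) + 3)**2)*0 = (5 + (7 + 3)**2)*0 = (5 + 10**2)*0 = (5 + 100)*0 = 105*0 = 0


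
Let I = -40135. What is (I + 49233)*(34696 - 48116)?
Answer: -122095160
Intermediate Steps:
(I + 49233)*(34696 - 48116) = (-40135 + 49233)*(34696 - 48116) = 9098*(-13420) = -122095160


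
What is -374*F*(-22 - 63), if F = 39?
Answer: 1239810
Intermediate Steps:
-374*F*(-22 - 63) = -14586*(-22 - 63) = -14586*(-85) = -374*(-3315) = 1239810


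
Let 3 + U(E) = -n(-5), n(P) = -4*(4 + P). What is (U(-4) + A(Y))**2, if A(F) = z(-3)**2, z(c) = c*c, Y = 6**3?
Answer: 5476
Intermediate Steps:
Y = 216
z(c) = c**2
A(F) = 81 (A(F) = ((-3)**2)**2 = 9**2 = 81)
n(P) = -16 - 4*P
U(E) = -7 (U(E) = -3 - (-16 - 4*(-5)) = -3 - (-16 + 20) = -3 - 1*4 = -3 - 4 = -7)
(U(-4) + A(Y))**2 = (-7 + 81)**2 = 74**2 = 5476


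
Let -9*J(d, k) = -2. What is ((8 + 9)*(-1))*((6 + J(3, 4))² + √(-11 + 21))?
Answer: -53312/81 - 17*√10 ≈ -711.93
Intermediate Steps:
J(d, k) = 2/9 (J(d, k) = -⅑*(-2) = 2/9)
((8 + 9)*(-1))*((6 + J(3, 4))² + √(-11 + 21)) = ((8 + 9)*(-1))*((6 + 2/9)² + √(-11 + 21)) = (17*(-1))*((56/9)² + √10) = -17*(3136/81 + √10) = -53312/81 - 17*√10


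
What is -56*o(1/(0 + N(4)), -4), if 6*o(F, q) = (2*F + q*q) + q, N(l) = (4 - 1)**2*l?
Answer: -3038/27 ≈ -112.52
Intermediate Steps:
N(l) = 9*l (N(l) = 3**2*l = 9*l)
o(F, q) = F/3 + q/6 + q**2/6 (o(F, q) = ((2*F + q*q) + q)/6 = ((2*F + q**2) + q)/6 = ((q**2 + 2*F) + q)/6 = (q + q**2 + 2*F)/6 = F/3 + q/6 + q**2/6)
-56*o(1/(0 + N(4)), -4) = -56*(1/(3*(0 + 9*4)) + (1/6)*(-4) + (1/6)*(-4)**2) = -56*(1/(3*(0 + 36)) - 2/3 + (1/6)*16) = -56*((1/3)/36 - 2/3 + 8/3) = -56*((1/3)*(1/36) - 2/3 + 8/3) = -56*(1/108 - 2/3 + 8/3) = -56*217/108 = -3038/27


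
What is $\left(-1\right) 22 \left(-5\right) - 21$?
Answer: $89$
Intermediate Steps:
$\left(-1\right) 22 \left(-5\right) - 21 = \left(-22\right) \left(-5\right) - 21 = 110 - 21 = 89$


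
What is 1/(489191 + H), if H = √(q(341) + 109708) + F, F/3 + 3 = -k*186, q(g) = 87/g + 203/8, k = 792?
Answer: 128887088/6089100006305 - 2*√204158979926/6089100006305 ≈ 2.1018e-5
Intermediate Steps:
q(g) = 203/8 + 87/g (q(g) = 87/g + 203*(⅛) = 87/g + 203/8 = 203/8 + 87/g)
F = -441945 (F = -9 + 3*(-1*792*186) = -9 + 3*(-792*186) = -9 + 3*(-147312) = -9 - 441936 = -441945)
H = -441945 + √204158979926/1364 (H = √((203/8 + 87/341) + 109708) - 441945 = √(69919/2728 + 109708) - 441945 = √(299353343/2728) - 441945 = √204158979926/1364 - 441945 = -441945 + √204158979926/1364 ≈ -4.4161e+5)
1/(489191 + H) = 1/(489191 + (-441945 + √204158979926/1364)) = 1/(47246 + √204158979926/1364)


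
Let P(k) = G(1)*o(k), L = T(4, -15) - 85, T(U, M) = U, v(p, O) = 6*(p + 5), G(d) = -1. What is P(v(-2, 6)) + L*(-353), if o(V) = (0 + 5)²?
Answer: 28568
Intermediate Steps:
v(p, O) = 30 + 6*p (v(p, O) = 6*(5 + p) = 30 + 6*p)
o(V) = 25 (o(V) = 5² = 25)
L = -81 (L = 4 - 85 = -81)
P(k) = -25 (P(k) = -1*25 = -25)
P(v(-2, 6)) + L*(-353) = -25 - 81*(-353) = -25 + 28593 = 28568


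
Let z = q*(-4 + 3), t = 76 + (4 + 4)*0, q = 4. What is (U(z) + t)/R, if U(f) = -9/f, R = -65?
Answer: -313/260 ≈ -1.2038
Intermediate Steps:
t = 76 (t = 76 + 8*0 = 76 + 0 = 76)
z = -4 (z = 4*(-4 + 3) = 4*(-1) = -4)
(U(z) + t)/R = (-9/(-4) + 76)/(-65) = (-9*(-1/4) + 76)*(-1/65) = (9/4 + 76)*(-1/65) = (313/4)*(-1/65) = -313/260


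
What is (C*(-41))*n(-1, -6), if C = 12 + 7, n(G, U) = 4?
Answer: -3116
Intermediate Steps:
C = 19
(C*(-41))*n(-1, -6) = (19*(-41))*4 = -779*4 = -3116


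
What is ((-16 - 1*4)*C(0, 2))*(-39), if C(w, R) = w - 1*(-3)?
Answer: 2340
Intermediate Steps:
C(w, R) = 3 + w (C(w, R) = w + 3 = 3 + w)
((-16 - 1*4)*C(0, 2))*(-39) = ((-16 - 1*4)*(3 + 0))*(-39) = ((-16 - 4)*3)*(-39) = -20*3*(-39) = -60*(-39) = 2340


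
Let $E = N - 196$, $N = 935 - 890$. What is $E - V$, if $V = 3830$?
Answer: $-3981$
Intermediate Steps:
$N = 45$ ($N = 935 - 890 = 45$)
$E = -151$ ($E = 45 - 196 = -151$)
$E - V = -151 - 3830 = -3981$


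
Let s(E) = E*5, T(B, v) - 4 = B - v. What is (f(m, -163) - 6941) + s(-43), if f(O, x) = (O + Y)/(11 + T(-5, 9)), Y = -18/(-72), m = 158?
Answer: -27991/4 ≈ -6997.8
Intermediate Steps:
T(B, v) = 4 + B - v (T(B, v) = 4 + (B - v) = 4 + B - v)
Y = ¼ (Y = -18*(-1/72) = ¼ ≈ 0.25000)
s(E) = 5*E
f(O, x) = ¼ + O (f(O, x) = (O + ¼)/(11 + (4 - 5 - 1*9)) = (¼ + O)/(11 + (4 - 5 - 9)) = (¼ + O)/(11 - 10) = (¼ + O)/1 = (¼ + O)*1 = ¼ + O)
(f(m, -163) - 6941) + s(-43) = ((¼ + 158) - 6941) + 5*(-43) = (633/4 - 6941) - 215 = -27131/4 - 215 = -27991/4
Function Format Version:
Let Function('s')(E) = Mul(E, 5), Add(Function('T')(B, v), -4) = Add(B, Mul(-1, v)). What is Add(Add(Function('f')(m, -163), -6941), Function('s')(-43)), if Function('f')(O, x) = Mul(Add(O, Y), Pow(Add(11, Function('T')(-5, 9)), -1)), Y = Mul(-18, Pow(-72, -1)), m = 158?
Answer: Rational(-27991, 4) ≈ -6997.8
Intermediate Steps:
Function('T')(B, v) = Add(4, B, Mul(-1, v)) (Function('T')(B, v) = Add(4, Add(B, Mul(-1, v))) = Add(4, B, Mul(-1, v)))
Y = Rational(1, 4) (Y = Mul(-18, Rational(-1, 72)) = Rational(1, 4) ≈ 0.25000)
Function('s')(E) = Mul(5, E)
Function('f')(O, x) = Add(Rational(1, 4), O) (Function('f')(O, x) = Mul(Add(O, Rational(1, 4)), Pow(Add(11, Add(4, -5, Mul(-1, 9))), -1)) = Mul(Add(Rational(1, 4), O), Pow(Add(11, Add(4, -5, -9)), -1)) = Mul(Add(Rational(1, 4), O), Pow(Add(11, -10), -1)) = Mul(Add(Rational(1, 4), O), Pow(1, -1)) = Mul(Add(Rational(1, 4), O), 1) = Add(Rational(1, 4), O))
Add(Add(Function('f')(m, -163), -6941), Function('s')(-43)) = Add(Add(Add(Rational(1, 4), 158), -6941), Mul(5, -43)) = Add(Add(Rational(633, 4), -6941), -215) = Add(Rational(-27131, 4), -215) = Rational(-27991, 4)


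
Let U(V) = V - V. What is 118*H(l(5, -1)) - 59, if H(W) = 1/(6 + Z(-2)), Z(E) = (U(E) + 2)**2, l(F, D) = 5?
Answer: -236/5 ≈ -47.200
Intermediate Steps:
U(V) = 0
Z(E) = 4 (Z(E) = (0 + 2)**2 = 2**2 = 4)
H(W) = 1/10 (H(W) = 1/(6 + 4) = 1/10)
118*H(l(5, -1)) - 59 = 118*(1/10) - 59 = 59/5 - 59 = -236/5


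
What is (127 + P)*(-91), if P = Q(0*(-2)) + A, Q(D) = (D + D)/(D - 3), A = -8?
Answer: -10829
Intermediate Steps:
Q(D) = 2*D/(-3 + D) (Q(D) = (2*D)/(-3 + D) = 2*D/(-3 + D))
P = -8 (P = 2*(0*(-2))/(-3 + 0*(-2)) - 8 = 2*0/(-3 + 0) - 8 = 2*0/(-3) - 8 = 2*0*(-⅓) - 8 = 0 - 8 = -8)
(127 + P)*(-91) = (127 - 8)*(-91) = 119*(-91) = -10829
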